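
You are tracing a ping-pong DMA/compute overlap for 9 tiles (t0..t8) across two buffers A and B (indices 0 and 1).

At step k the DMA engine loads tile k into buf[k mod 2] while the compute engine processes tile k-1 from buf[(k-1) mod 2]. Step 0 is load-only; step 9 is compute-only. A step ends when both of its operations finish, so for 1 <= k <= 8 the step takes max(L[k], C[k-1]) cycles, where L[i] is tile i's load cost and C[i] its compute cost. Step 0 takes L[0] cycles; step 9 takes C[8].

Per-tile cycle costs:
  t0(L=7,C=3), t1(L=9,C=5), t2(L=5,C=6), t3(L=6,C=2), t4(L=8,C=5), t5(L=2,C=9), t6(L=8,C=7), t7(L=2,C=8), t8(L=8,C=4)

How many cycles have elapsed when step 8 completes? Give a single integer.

[0] DMA t0→A (7c) ∥ CU idle ⇒ 7c, clock 7
[1] DMA t1→B (9c) ∥ CU A:t0 (3c) ⇒ 9c, clock 16
[2] DMA t2→A (5c) ∥ CU B:t1 (5c) ⇒ 5c, clock 21
[3] DMA t3→B (6c) ∥ CU A:t2 (6c) ⇒ 6c, clock 27
[4] DMA t4→A (8c) ∥ CU B:t3 (2c) ⇒ 8c, clock 35
[5] DMA t5→B (2c) ∥ CU A:t4 (5c) ⇒ 5c, clock 40
[6] DMA t6→A (8c) ∥ CU B:t5 (9c) ⇒ 9c, clock 49
[7] DMA t7→B (2c) ∥ CU A:t6 (7c) ⇒ 7c, clock 56
[8] DMA t8→A (8c) ∥ CU B:t7 (8c) ⇒ 8c, clock 64
[9] DMA idle ∥ CU A:t8 (4c) ⇒ 4c, clock 68

end_cycle[8] = 64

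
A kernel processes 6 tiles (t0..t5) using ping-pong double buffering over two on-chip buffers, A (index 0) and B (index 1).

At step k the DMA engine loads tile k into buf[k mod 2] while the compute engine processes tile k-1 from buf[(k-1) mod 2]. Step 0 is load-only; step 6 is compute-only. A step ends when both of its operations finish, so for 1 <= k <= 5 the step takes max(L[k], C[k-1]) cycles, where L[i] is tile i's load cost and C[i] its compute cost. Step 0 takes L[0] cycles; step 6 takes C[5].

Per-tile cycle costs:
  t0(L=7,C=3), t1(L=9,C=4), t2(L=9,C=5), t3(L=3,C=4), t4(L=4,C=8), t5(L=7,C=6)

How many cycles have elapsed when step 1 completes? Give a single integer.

[0] DMA t0→A (7c) ∥ CU idle ⇒ 7c, clock 7
[1] DMA t1→B (9c) ∥ CU A:t0 (3c) ⇒ 9c, clock 16
[2] DMA t2→A (9c) ∥ CU B:t1 (4c) ⇒ 9c, clock 25
[3] DMA t3→B (3c) ∥ CU A:t2 (5c) ⇒ 5c, clock 30
[4] DMA t4→A (4c) ∥ CU B:t3 (4c) ⇒ 4c, clock 34
[5] DMA t5→B (7c) ∥ CU A:t4 (8c) ⇒ 8c, clock 42
[6] DMA idle ∥ CU B:t5 (6c) ⇒ 6c, clock 48

end_cycle[1] = 16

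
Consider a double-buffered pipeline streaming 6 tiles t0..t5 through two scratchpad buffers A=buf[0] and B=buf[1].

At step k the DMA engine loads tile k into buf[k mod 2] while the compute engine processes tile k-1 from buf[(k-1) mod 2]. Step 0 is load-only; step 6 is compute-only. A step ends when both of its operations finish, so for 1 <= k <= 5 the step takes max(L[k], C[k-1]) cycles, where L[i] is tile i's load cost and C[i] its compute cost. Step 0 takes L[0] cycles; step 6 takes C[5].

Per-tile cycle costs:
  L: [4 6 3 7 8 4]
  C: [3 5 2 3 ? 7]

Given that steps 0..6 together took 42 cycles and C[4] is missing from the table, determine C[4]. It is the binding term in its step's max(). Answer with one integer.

step 0: dur = L[0]=4 = 4
step 1: dur = max(L[1]=6, C[0]=3) = 6
step 2: dur = max(L[2]=3, C[1]=5) = 5
step 3: dur = max(L[3]=7, C[2]=2) = 7
step 4: dur = max(L[4]=8, C[3]=3) = 8
step 5: dur = max(L[5]=4, C[4]=?) = C[4]  (unknown; binding)
step 6: dur = C[5]=7 = 7
sum of known step durations = 37
dur[5] = total - known = 42 - 37 = 5
C[4] is the binding max in step 5, so C[4] = dur[5] = 5

C[4] = 5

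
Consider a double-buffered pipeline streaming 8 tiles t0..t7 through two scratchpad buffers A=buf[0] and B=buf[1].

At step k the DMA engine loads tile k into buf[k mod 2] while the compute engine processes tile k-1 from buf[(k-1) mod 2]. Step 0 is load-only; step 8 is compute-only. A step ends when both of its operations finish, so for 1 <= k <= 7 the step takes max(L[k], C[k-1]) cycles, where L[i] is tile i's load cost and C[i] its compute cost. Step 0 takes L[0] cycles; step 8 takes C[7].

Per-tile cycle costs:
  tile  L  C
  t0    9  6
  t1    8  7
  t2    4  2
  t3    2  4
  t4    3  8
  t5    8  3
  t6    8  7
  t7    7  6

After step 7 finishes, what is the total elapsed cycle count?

step 0: L[0]=9 → dur=9, Σ=9 | A=load:t0 B=idle [load-only]
step 1: L[1]=8 C[0]=6 → dur=8, Σ=17 | A=compute:t0 B=load:t1 [load-bound]
step 2: L[2]=4 C[1]=7 → dur=7, Σ=24 | A=load:t2 B=compute:t1 [compute-bound]
step 3: L[3]=2 C[2]=2 → dur=2, Σ=26 | A=compute:t2 B=load:t3 [tied]
step 4: L[4]=3 C[3]=4 → dur=4, Σ=30 | A=load:t4 B=compute:t3 [compute-bound]
step 5: L[5]=8 C[4]=8 → dur=8, Σ=38 | A=compute:t4 B=load:t5 [tied]
step 6: L[6]=8 C[5]=3 → dur=8, Σ=46 | A=load:t6 B=compute:t5 [load-bound]
step 7: L[7]=7 C[6]=7 → dur=7, Σ=53 | A=compute:t6 B=load:t7 [tied]
step 8: C[7]=6 → dur=6, Σ=59 | A=idle B=compute:t7 [compute-only]

end_cycle[7] = 53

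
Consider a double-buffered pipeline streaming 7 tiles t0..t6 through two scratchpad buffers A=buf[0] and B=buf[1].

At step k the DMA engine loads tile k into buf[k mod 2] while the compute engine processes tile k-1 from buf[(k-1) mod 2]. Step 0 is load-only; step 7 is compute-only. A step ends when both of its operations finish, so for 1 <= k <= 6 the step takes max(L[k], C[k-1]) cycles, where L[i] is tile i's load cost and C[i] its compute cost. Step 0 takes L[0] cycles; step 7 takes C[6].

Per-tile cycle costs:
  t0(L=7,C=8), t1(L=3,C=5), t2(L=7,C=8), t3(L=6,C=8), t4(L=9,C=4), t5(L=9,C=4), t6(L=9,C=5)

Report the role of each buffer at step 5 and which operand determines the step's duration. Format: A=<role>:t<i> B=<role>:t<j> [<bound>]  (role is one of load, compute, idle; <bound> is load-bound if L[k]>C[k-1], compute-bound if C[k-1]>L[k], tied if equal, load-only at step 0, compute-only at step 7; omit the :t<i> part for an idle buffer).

step 0: L[0]=7 → dur=7, Σ=7 | A=load:t0 B=idle [load-only]
step 1: L[1]=3 C[0]=8 → dur=8, Σ=15 | A=compute:t0 B=load:t1 [compute-bound]
step 2: L[2]=7 C[1]=5 → dur=7, Σ=22 | A=load:t2 B=compute:t1 [load-bound]
step 3: L[3]=6 C[2]=8 → dur=8, Σ=30 | A=compute:t2 B=load:t3 [compute-bound]
step 4: L[4]=9 C[3]=8 → dur=9, Σ=39 | A=load:t4 B=compute:t3 [load-bound]
step 5: L[5]=9 C[4]=4 → dur=9, Σ=48 | A=compute:t4 B=load:t5 [load-bound]
step 6: L[6]=9 C[5]=4 → dur=9, Σ=57 | A=load:t6 B=compute:t5 [load-bound]
step 7: C[6]=5 → dur=5, Σ=62 | A=compute:t6 B=idle [compute-only]

step 5: A=compute:t4 B=load:t5 [load-bound]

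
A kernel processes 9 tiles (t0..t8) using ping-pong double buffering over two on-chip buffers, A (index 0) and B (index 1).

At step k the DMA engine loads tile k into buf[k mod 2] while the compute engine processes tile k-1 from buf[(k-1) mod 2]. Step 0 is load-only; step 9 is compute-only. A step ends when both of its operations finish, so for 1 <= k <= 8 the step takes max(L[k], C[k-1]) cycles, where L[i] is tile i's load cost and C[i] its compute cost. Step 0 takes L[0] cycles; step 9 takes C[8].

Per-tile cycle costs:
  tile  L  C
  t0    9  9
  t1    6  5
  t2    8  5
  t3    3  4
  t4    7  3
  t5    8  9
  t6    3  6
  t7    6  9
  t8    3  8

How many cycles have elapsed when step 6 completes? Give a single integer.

[0] DMA t0→A (9c) ∥ CU idle ⇒ 9c, clock 9
[1] DMA t1→B (6c) ∥ CU A:t0 (9c) ⇒ 9c, clock 18
[2] DMA t2→A (8c) ∥ CU B:t1 (5c) ⇒ 8c, clock 26
[3] DMA t3→B (3c) ∥ CU A:t2 (5c) ⇒ 5c, clock 31
[4] DMA t4→A (7c) ∥ CU B:t3 (4c) ⇒ 7c, clock 38
[5] DMA t5→B (8c) ∥ CU A:t4 (3c) ⇒ 8c, clock 46
[6] DMA t6→A (3c) ∥ CU B:t5 (9c) ⇒ 9c, clock 55
[7] DMA t7→B (6c) ∥ CU A:t6 (6c) ⇒ 6c, clock 61
[8] DMA t8→A (3c) ∥ CU B:t7 (9c) ⇒ 9c, clock 70
[9] DMA idle ∥ CU A:t8 (8c) ⇒ 8c, clock 78

end_cycle[6] = 55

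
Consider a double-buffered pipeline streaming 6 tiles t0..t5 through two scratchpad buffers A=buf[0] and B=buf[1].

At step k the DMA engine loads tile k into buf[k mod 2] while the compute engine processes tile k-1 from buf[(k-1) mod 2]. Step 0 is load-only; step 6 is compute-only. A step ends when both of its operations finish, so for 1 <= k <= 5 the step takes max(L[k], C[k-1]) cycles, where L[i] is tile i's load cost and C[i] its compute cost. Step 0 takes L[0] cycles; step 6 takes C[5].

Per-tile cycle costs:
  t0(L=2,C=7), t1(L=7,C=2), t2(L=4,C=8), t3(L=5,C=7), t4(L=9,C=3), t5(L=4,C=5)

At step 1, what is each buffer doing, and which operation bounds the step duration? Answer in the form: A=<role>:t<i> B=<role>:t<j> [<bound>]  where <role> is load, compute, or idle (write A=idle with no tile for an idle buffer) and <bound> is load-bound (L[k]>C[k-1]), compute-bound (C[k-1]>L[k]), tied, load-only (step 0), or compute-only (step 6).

  0. 2=2c; end=2; A:t0 B:-
  1. max(7,7)=7c; end=9; A:t0 B:t1
  2. max(4,2)=4c; end=13; A:t2 B:t1
  3. max(5,8)=8c; end=21; A:t2 B:t3
  4. max(9,7)=9c; end=30; A:t4 B:t3
  5. max(4,3)=4c; end=34; A:t4 B:t5
  6. 5=5c; end=39; A:t4 B:t5

step 1: A=compute:t0 B=load:t1 [tied]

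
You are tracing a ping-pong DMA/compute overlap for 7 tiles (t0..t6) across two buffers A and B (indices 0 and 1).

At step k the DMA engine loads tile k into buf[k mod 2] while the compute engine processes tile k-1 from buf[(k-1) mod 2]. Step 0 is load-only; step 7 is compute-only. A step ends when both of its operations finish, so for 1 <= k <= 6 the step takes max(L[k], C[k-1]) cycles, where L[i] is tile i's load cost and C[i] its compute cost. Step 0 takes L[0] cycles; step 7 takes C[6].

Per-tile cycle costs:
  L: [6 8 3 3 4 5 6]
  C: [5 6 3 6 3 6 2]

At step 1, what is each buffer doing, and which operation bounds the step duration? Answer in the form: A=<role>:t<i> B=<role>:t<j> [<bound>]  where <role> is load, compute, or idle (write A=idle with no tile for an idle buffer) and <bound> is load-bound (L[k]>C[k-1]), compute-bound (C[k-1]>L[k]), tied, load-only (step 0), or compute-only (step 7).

k=0 load=t0/6c comp=- wait=6 total=6
k=1 load=t1/8c comp=t0/5c wait=8 total=14
k=2 load=t2/3c comp=t1/6c wait=6 total=20
k=3 load=t3/3c comp=t2/3c wait=3 total=23
k=4 load=t4/4c comp=t3/6c wait=6 total=29
k=5 load=t5/5c comp=t4/3c wait=5 total=34
k=6 load=t6/6c comp=t5/6c wait=6 total=40
k=7 load=- comp=t6/2c wait=2 total=42

step 1: A=compute:t0 B=load:t1 [load-bound]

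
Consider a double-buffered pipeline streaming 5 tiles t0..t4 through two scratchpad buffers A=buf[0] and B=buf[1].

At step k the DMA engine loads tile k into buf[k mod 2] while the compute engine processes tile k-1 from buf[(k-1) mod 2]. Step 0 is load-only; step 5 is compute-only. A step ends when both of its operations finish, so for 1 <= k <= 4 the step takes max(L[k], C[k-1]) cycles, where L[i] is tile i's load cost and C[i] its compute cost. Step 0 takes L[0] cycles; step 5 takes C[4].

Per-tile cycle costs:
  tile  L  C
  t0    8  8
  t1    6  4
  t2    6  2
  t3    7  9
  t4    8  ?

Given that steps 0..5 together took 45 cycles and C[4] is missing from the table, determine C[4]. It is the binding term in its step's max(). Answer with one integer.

step 0: dur = L[0]=8 = 8
step 1: dur = max(L[1]=6, C[0]=8) = 8
step 2: dur = max(L[2]=6, C[1]=4) = 6
step 3: dur = max(L[3]=7, C[2]=2) = 7
step 4: dur = max(L[4]=8, C[3]=9) = 9
step 5: dur = C[4]=? = C[4]  (unknown; binding)
sum of known step durations = 38
dur[5] = total - known = 45 - 38 = 7
C[4] is the binding max in step 5, so C[4] = dur[5] = 7

C[4] = 7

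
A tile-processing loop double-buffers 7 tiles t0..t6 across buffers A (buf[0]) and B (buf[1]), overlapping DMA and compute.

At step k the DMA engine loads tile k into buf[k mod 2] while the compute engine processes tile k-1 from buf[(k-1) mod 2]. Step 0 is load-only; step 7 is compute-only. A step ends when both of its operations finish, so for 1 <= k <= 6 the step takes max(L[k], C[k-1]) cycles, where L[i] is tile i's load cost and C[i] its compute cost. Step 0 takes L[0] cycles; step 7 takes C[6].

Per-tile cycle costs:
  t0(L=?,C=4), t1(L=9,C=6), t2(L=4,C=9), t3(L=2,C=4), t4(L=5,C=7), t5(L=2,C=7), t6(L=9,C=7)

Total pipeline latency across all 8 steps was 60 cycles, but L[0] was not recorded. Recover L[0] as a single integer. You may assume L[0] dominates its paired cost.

L[0] = 8

step 0 = dur = L[0]=? = L[0]  (unknown; binding)
step 1 = dur = max(L[1]=9, C[0]=4) = 9
step 2 = dur = max(L[2]=4, C[1]=6) = 6
step 3 = dur = max(L[3]=2, C[2]=9) = 9
step 4 = dur = max(L[4]=5, C[3]=4) = 5
step 5 = dur = max(L[5]=2, C[4]=7) = 7
step 6 = dur = max(L[6]=9, C[5]=7) = 9
step 7 = dur = C[6]=7 = 7
sum of known step durations = 52
dur[0] = total - known = 60 - 52 = 8
L[0] is the binding max in step 0, so L[0] = dur[0] = 8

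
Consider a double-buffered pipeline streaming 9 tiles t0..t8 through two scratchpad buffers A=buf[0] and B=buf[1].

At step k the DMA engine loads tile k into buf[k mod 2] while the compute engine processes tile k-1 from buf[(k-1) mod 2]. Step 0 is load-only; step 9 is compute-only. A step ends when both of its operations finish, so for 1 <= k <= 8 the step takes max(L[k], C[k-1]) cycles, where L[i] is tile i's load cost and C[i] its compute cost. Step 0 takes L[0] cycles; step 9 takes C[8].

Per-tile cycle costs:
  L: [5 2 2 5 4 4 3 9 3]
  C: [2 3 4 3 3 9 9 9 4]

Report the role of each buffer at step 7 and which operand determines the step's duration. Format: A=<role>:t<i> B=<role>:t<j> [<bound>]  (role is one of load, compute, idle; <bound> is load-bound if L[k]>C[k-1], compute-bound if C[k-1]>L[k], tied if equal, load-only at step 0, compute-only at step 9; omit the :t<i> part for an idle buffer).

step 7: A=compute:t6 B=load:t7 [tied]

k=0 load=t0/5c comp=- wait=5 total=5
k=1 load=t1/2c comp=t0/2c wait=2 total=7
k=2 load=t2/2c comp=t1/3c wait=3 total=10
k=3 load=t3/5c comp=t2/4c wait=5 total=15
k=4 load=t4/4c comp=t3/3c wait=4 total=19
k=5 load=t5/4c comp=t4/3c wait=4 total=23
k=6 load=t6/3c comp=t5/9c wait=9 total=32
k=7 load=t7/9c comp=t6/9c wait=9 total=41
k=8 load=t8/3c comp=t7/9c wait=9 total=50
k=9 load=- comp=t8/4c wait=4 total=54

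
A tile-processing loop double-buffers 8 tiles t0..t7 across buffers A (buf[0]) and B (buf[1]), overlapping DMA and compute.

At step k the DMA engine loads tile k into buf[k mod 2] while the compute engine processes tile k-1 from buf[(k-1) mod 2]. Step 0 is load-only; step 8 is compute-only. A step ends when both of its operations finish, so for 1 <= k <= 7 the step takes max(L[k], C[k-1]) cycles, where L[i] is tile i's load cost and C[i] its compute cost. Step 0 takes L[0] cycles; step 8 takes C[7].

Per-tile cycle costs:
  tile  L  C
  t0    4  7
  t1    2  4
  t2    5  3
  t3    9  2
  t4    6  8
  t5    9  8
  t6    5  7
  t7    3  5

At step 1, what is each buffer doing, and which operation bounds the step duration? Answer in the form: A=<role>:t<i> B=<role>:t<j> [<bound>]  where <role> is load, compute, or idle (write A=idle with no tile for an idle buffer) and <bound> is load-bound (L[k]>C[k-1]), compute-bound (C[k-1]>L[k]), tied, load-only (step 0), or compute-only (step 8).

[0] DMA t0→A (4c) ∥ CU idle ⇒ 4c, clock 4
[1] DMA t1→B (2c) ∥ CU A:t0 (7c) ⇒ 7c, clock 11
[2] DMA t2→A (5c) ∥ CU B:t1 (4c) ⇒ 5c, clock 16
[3] DMA t3→B (9c) ∥ CU A:t2 (3c) ⇒ 9c, clock 25
[4] DMA t4→A (6c) ∥ CU B:t3 (2c) ⇒ 6c, clock 31
[5] DMA t5→B (9c) ∥ CU A:t4 (8c) ⇒ 9c, clock 40
[6] DMA t6→A (5c) ∥ CU B:t5 (8c) ⇒ 8c, clock 48
[7] DMA t7→B (3c) ∥ CU A:t6 (7c) ⇒ 7c, clock 55
[8] DMA idle ∥ CU B:t7 (5c) ⇒ 5c, clock 60

step 1: A=compute:t0 B=load:t1 [compute-bound]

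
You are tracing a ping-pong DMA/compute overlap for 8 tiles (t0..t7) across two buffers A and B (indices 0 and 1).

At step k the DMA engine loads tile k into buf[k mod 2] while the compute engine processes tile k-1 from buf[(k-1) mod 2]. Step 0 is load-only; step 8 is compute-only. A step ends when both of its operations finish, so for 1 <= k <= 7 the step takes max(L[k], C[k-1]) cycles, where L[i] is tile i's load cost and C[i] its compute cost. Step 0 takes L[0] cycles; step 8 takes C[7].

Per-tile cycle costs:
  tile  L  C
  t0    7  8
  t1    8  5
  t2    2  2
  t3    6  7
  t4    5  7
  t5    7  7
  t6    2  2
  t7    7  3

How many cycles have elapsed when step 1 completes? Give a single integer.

  0. 7=7c; end=7; A:t0 B:-
  1. max(8,8)=8c; end=15; A:t0 B:t1
  2. max(2,5)=5c; end=20; A:t2 B:t1
  3. max(6,2)=6c; end=26; A:t2 B:t3
  4. max(5,7)=7c; end=33; A:t4 B:t3
  5. max(7,7)=7c; end=40; A:t4 B:t5
  6. max(2,7)=7c; end=47; A:t6 B:t5
  7. max(7,2)=7c; end=54; A:t6 B:t7
  8. 3=3c; end=57; A:t6 B:t7

end_cycle[1] = 15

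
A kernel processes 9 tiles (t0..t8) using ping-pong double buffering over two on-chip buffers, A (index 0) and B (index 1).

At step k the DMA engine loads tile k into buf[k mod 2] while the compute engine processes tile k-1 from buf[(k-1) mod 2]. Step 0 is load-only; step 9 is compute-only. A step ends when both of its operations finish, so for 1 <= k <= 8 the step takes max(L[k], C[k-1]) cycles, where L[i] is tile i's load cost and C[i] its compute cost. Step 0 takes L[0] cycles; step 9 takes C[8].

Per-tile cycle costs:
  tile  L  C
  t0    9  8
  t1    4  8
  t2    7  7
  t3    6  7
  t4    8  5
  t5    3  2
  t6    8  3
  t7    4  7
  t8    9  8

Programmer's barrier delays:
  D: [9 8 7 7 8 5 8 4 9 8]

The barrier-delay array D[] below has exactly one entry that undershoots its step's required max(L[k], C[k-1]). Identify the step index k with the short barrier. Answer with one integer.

k=0 barrier L[0]=9→9c, D[0]=9 ok
k=1 barrier max(L[1]=4,C[0]=8)→8c, D[1]=8 ok
k=2 barrier max(L[2]=7,C[1]=8)→8c, D[2]=7 SHORT
k=3 barrier max(L[3]=6,C[2]=7)→7c, D[3]=7 ok
k=4 barrier max(L[4]=8,C[3]=7)→8c, D[4]=8 ok
k=5 barrier max(L[5]=3,C[4]=5)→5c, D[5]=5 ok
k=6 barrier max(L[6]=8,C[5]=2)→8c, D[6]=8 ok
k=7 barrier max(L[7]=4,C[6]=3)→4c, D[7]=4 ok
k=8 barrier max(L[8]=9,C[7]=7)→9c, D[8]=9 ok
k=9 barrier C[8]=8→8c, D[9]=8 ok

hazard at step 2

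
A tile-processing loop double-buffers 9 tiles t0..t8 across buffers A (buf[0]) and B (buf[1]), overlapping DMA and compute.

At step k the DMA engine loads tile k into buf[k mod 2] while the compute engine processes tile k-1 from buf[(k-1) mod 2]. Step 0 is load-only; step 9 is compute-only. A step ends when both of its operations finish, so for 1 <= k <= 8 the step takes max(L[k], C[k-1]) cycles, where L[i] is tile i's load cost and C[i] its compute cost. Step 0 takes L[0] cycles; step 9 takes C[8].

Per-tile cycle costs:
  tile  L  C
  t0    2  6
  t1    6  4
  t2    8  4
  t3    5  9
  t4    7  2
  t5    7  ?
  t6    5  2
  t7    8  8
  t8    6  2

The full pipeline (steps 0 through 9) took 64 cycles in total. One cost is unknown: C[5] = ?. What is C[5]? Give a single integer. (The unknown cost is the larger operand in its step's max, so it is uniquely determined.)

step 0 → dur = L[0]=2 = 2
step 1 → dur = max(L[1]=6, C[0]=6) = 6
step 2 → dur = max(L[2]=8, C[1]=4) = 8
step 3 → dur = max(L[3]=5, C[2]=4) = 5
step 4 → dur = max(L[4]=7, C[3]=9) = 9
step 5 → dur = max(L[5]=7, C[4]=2) = 7
step 6 → dur = max(L[6]=5, C[5]=?) = C[5]  (unknown; binding)
step 7 → dur = max(L[7]=8, C[6]=2) = 8
step 8 → dur = max(L[8]=6, C[7]=8) = 8
step 9 → dur = C[8]=2 = 2
sum of known step durations = 55
dur[6] = total - known = 64 - 55 = 9
C[5] is the binding max in step 6, so C[5] = dur[6] = 9

C[5] = 9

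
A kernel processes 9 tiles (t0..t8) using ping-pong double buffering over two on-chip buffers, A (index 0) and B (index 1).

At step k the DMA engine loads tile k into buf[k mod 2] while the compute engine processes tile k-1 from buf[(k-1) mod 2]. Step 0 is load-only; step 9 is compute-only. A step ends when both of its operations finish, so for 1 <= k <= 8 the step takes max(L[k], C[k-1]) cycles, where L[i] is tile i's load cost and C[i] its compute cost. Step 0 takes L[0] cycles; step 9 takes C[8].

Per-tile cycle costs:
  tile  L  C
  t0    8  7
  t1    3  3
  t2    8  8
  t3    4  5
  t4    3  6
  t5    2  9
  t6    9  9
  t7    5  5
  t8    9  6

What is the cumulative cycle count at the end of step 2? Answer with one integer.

end_cycle[2] = 23

k=0 load=t0/8c comp=- wait=8 total=8
k=1 load=t1/3c comp=t0/7c wait=7 total=15
k=2 load=t2/8c comp=t1/3c wait=8 total=23
k=3 load=t3/4c comp=t2/8c wait=8 total=31
k=4 load=t4/3c comp=t3/5c wait=5 total=36
k=5 load=t5/2c comp=t4/6c wait=6 total=42
k=6 load=t6/9c comp=t5/9c wait=9 total=51
k=7 load=t7/5c comp=t6/9c wait=9 total=60
k=8 load=t8/9c comp=t7/5c wait=9 total=69
k=9 load=- comp=t8/6c wait=6 total=75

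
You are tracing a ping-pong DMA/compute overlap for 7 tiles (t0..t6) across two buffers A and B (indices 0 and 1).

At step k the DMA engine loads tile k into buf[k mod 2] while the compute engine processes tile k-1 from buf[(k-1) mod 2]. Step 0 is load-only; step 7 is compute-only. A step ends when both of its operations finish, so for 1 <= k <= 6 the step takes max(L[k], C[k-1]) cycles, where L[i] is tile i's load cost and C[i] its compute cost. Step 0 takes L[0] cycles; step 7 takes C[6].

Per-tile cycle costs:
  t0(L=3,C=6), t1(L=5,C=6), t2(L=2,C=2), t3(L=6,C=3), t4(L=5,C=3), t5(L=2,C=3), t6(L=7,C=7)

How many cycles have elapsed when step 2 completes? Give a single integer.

end_cycle[2] = 15

k=0 load=t0/3c comp=- wait=3 total=3
k=1 load=t1/5c comp=t0/6c wait=6 total=9
k=2 load=t2/2c comp=t1/6c wait=6 total=15
k=3 load=t3/6c comp=t2/2c wait=6 total=21
k=4 load=t4/5c comp=t3/3c wait=5 total=26
k=5 load=t5/2c comp=t4/3c wait=3 total=29
k=6 load=t6/7c comp=t5/3c wait=7 total=36
k=7 load=- comp=t6/7c wait=7 total=43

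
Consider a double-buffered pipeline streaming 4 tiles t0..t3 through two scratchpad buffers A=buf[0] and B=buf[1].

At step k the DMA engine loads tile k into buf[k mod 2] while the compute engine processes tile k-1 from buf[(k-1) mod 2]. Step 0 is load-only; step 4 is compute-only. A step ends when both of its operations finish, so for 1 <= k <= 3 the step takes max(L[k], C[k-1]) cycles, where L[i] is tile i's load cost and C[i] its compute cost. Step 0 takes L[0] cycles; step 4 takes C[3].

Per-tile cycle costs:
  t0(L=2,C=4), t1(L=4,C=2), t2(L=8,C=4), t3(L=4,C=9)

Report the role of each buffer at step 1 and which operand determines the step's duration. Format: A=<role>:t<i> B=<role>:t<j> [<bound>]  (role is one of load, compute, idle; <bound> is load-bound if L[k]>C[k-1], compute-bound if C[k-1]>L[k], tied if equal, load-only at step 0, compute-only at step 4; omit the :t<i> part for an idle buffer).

step 0: L[0]=2 → dur=2, Σ=2 | A=load:t0 B=idle [load-only]
step 1: L[1]=4 C[0]=4 → dur=4, Σ=6 | A=compute:t0 B=load:t1 [tied]
step 2: L[2]=8 C[1]=2 → dur=8, Σ=14 | A=load:t2 B=compute:t1 [load-bound]
step 3: L[3]=4 C[2]=4 → dur=4, Σ=18 | A=compute:t2 B=load:t3 [tied]
step 4: C[3]=9 → dur=9, Σ=27 | A=idle B=compute:t3 [compute-only]

step 1: A=compute:t0 B=load:t1 [tied]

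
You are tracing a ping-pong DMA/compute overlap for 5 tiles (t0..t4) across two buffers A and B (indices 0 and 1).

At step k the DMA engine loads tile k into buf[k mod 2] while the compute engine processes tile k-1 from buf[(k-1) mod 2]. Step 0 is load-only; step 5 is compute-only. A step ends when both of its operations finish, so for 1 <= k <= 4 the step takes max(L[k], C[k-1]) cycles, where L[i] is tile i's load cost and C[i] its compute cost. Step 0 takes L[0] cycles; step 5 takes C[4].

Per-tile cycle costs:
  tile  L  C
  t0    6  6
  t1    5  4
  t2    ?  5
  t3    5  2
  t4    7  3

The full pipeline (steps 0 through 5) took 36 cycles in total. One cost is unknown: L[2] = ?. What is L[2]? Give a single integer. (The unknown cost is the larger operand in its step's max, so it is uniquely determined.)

L[2] = 9

step 0 = dur = L[0]=6 = 6
step 1 = dur = max(L[1]=5, C[0]=6) = 6
step 2 = dur = max(L[2]=?, C[1]=4) = L[2]  (unknown; binding)
step 3 = dur = max(L[3]=5, C[2]=5) = 5
step 4 = dur = max(L[4]=7, C[3]=2) = 7
step 5 = dur = C[4]=3 = 3
sum of known step durations = 27
dur[2] = total - known = 36 - 27 = 9
L[2] is the binding max in step 2, so L[2] = dur[2] = 9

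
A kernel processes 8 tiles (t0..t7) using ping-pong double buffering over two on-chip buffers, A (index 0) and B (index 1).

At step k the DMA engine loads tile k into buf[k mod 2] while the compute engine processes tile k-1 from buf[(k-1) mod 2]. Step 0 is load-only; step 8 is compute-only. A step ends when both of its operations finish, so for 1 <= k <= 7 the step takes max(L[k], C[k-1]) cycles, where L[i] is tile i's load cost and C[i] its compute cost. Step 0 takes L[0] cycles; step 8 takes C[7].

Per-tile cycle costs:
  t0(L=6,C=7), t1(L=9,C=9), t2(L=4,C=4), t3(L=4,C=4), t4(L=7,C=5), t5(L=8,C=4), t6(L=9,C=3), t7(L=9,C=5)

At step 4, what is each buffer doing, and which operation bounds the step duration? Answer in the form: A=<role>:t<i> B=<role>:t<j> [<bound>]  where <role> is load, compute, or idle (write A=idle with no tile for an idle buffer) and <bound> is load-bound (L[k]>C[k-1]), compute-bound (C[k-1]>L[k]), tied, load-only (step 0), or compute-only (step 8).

  0. 6=6c; end=6; A:t0 B:-
  1. max(9,7)=9c; end=15; A:t0 B:t1
  2. max(4,9)=9c; end=24; A:t2 B:t1
  3. max(4,4)=4c; end=28; A:t2 B:t3
  4. max(7,4)=7c; end=35; A:t4 B:t3
  5. max(8,5)=8c; end=43; A:t4 B:t5
  6. max(9,4)=9c; end=52; A:t6 B:t5
  7. max(9,3)=9c; end=61; A:t6 B:t7
  8. 5=5c; end=66; A:t6 B:t7

step 4: A=load:t4 B=compute:t3 [load-bound]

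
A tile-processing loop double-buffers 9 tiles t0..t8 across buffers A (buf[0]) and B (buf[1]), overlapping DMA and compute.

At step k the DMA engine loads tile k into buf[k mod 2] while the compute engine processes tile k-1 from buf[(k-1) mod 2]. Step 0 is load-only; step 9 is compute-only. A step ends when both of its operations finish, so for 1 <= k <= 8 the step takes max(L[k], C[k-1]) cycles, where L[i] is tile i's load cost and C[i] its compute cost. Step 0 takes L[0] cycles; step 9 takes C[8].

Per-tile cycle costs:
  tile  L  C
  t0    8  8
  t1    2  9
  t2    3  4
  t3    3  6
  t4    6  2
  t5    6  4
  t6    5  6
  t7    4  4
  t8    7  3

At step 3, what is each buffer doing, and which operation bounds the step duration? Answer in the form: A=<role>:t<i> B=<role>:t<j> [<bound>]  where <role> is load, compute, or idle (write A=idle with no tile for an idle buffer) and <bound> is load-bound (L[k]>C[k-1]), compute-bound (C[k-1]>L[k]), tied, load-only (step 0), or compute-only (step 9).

step 3: A=compute:t2 B=load:t3 [compute-bound]

step 0: L[0]=8 → dur=8, Σ=8 | A=load:t0 B=idle [load-only]
step 1: L[1]=2 C[0]=8 → dur=8, Σ=16 | A=compute:t0 B=load:t1 [compute-bound]
step 2: L[2]=3 C[1]=9 → dur=9, Σ=25 | A=load:t2 B=compute:t1 [compute-bound]
step 3: L[3]=3 C[2]=4 → dur=4, Σ=29 | A=compute:t2 B=load:t3 [compute-bound]
step 4: L[4]=6 C[3]=6 → dur=6, Σ=35 | A=load:t4 B=compute:t3 [tied]
step 5: L[5]=6 C[4]=2 → dur=6, Σ=41 | A=compute:t4 B=load:t5 [load-bound]
step 6: L[6]=5 C[5]=4 → dur=5, Σ=46 | A=load:t6 B=compute:t5 [load-bound]
step 7: L[7]=4 C[6]=6 → dur=6, Σ=52 | A=compute:t6 B=load:t7 [compute-bound]
step 8: L[8]=7 C[7]=4 → dur=7, Σ=59 | A=load:t8 B=compute:t7 [load-bound]
step 9: C[8]=3 → dur=3, Σ=62 | A=compute:t8 B=idle [compute-only]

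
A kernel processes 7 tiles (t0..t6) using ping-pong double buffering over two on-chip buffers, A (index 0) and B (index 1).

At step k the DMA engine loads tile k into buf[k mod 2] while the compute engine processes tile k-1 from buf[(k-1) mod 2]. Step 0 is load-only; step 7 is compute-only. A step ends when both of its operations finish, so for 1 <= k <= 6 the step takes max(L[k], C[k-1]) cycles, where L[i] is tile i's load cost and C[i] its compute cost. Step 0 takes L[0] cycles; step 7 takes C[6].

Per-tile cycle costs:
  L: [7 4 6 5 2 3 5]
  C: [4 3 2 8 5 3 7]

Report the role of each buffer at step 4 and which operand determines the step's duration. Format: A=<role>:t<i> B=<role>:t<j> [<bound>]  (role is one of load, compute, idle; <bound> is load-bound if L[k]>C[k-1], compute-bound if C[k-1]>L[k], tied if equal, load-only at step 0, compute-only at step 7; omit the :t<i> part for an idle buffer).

  0. 7=7c; end=7; A:t0 B:-
  1. max(4,4)=4c; end=11; A:t0 B:t1
  2. max(6,3)=6c; end=17; A:t2 B:t1
  3. max(5,2)=5c; end=22; A:t2 B:t3
  4. max(2,8)=8c; end=30; A:t4 B:t3
  5. max(3,5)=5c; end=35; A:t4 B:t5
  6. max(5,3)=5c; end=40; A:t6 B:t5
  7. 7=7c; end=47; A:t6 B:t5

step 4: A=load:t4 B=compute:t3 [compute-bound]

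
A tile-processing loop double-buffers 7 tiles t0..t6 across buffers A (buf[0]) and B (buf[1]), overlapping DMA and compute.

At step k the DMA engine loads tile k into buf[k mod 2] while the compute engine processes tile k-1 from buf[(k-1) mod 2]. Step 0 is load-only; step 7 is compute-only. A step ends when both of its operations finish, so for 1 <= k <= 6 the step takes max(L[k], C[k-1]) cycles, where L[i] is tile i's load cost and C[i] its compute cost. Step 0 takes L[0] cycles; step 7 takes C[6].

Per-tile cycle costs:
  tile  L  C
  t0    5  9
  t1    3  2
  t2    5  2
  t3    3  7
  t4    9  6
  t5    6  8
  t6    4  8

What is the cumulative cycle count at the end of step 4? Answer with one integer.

k=0 load=t0/5c comp=- wait=5 total=5
k=1 load=t1/3c comp=t0/9c wait=9 total=14
k=2 load=t2/5c comp=t1/2c wait=5 total=19
k=3 load=t3/3c comp=t2/2c wait=3 total=22
k=4 load=t4/9c comp=t3/7c wait=9 total=31
k=5 load=t5/6c comp=t4/6c wait=6 total=37
k=6 load=t6/4c comp=t5/8c wait=8 total=45
k=7 load=- comp=t6/8c wait=8 total=53

end_cycle[4] = 31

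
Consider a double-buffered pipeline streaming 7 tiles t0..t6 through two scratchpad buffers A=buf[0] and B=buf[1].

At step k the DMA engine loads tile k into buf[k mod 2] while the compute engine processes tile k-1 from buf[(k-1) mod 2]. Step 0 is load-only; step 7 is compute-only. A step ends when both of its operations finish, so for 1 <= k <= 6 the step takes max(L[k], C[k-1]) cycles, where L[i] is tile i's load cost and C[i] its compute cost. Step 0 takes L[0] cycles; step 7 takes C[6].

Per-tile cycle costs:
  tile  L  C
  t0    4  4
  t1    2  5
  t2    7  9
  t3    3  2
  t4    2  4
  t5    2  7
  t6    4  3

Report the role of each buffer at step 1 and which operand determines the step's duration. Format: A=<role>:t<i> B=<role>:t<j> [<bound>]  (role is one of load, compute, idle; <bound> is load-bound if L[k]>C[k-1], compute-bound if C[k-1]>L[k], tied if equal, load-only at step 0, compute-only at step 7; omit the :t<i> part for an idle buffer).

step 1: A=compute:t0 B=load:t1 [compute-bound]

[0] DMA t0→A (4c) ∥ CU idle ⇒ 4c, clock 4
[1] DMA t1→B (2c) ∥ CU A:t0 (4c) ⇒ 4c, clock 8
[2] DMA t2→A (7c) ∥ CU B:t1 (5c) ⇒ 7c, clock 15
[3] DMA t3→B (3c) ∥ CU A:t2 (9c) ⇒ 9c, clock 24
[4] DMA t4→A (2c) ∥ CU B:t3 (2c) ⇒ 2c, clock 26
[5] DMA t5→B (2c) ∥ CU A:t4 (4c) ⇒ 4c, clock 30
[6] DMA t6→A (4c) ∥ CU B:t5 (7c) ⇒ 7c, clock 37
[7] DMA idle ∥ CU A:t6 (3c) ⇒ 3c, clock 40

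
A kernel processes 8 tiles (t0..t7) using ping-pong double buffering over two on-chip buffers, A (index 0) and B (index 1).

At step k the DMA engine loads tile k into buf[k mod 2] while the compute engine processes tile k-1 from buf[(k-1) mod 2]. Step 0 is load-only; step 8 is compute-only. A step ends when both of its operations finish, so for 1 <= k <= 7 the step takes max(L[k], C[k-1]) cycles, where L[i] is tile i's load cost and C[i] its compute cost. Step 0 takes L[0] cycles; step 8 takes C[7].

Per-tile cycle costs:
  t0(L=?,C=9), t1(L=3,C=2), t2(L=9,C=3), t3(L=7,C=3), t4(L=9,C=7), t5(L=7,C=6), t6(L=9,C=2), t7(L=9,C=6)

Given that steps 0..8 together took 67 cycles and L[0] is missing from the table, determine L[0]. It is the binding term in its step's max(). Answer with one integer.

L[0] = 2

step 0: dur = L[0]=? = L[0]  (unknown; binding)
step 1: dur = max(L[1]=3, C[0]=9) = 9
step 2: dur = max(L[2]=9, C[1]=2) = 9
step 3: dur = max(L[3]=7, C[2]=3) = 7
step 4: dur = max(L[4]=9, C[3]=3) = 9
step 5: dur = max(L[5]=7, C[4]=7) = 7
step 6: dur = max(L[6]=9, C[5]=6) = 9
step 7: dur = max(L[7]=9, C[6]=2) = 9
step 8: dur = C[7]=6 = 6
sum of known step durations = 65
dur[0] = total - known = 67 - 65 = 2
L[0] is the binding max in step 0, so L[0] = dur[0] = 2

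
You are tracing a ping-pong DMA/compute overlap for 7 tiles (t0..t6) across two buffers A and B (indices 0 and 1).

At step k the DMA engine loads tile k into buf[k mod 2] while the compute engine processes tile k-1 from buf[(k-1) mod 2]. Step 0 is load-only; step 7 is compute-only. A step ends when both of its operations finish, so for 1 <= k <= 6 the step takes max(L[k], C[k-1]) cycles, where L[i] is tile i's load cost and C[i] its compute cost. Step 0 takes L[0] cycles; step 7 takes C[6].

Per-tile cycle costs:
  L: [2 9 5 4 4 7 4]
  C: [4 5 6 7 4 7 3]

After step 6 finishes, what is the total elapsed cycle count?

k=0 load=t0/2c comp=- wait=2 total=2
k=1 load=t1/9c comp=t0/4c wait=9 total=11
k=2 load=t2/5c comp=t1/5c wait=5 total=16
k=3 load=t3/4c comp=t2/6c wait=6 total=22
k=4 load=t4/4c comp=t3/7c wait=7 total=29
k=5 load=t5/7c comp=t4/4c wait=7 total=36
k=6 load=t6/4c comp=t5/7c wait=7 total=43
k=7 load=- comp=t6/3c wait=3 total=46

end_cycle[6] = 43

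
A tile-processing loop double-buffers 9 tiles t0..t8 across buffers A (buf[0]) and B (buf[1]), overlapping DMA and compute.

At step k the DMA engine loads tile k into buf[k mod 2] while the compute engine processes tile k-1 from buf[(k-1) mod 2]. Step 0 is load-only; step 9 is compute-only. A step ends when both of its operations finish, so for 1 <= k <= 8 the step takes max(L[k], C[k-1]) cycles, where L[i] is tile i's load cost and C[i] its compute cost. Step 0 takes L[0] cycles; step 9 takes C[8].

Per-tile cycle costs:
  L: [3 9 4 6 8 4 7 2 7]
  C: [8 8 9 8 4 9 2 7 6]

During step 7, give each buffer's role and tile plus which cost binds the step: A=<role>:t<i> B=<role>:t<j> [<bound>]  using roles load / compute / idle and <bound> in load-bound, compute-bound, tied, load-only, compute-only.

step 0: L[0]=3 → dur=3, Σ=3 | A=load:t0 B=idle [load-only]
step 1: L[1]=9 C[0]=8 → dur=9, Σ=12 | A=compute:t0 B=load:t1 [load-bound]
step 2: L[2]=4 C[1]=8 → dur=8, Σ=20 | A=load:t2 B=compute:t1 [compute-bound]
step 3: L[3]=6 C[2]=9 → dur=9, Σ=29 | A=compute:t2 B=load:t3 [compute-bound]
step 4: L[4]=8 C[3]=8 → dur=8, Σ=37 | A=load:t4 B=compute:t3 [tied]
step 5: L[5]=4 C[4]=4 → dur=4, Σ=41 | A=compute:t4 B=load:t5 [tied]
step 6: L[6]=7 C[5]=9 → dur=9, Σ=50 | A=load:t6 B=compute:t5 [compute-bound]
step 7: L[7]=2 C[6]=2 → dur=2, Σ=52 | A=compute:t6 B=load:t7 [tied]
step 8: L[8]=7 C[7]=7 → dur=7, Σ=59 | A=load:t8 B=compute:t7 [tied]
step 9: C[8]=6 → dur=6, Σ=65 | A=compute:t8 B=idle [compute-only]

step 7: A=compute:t6 B=load:t7 [tied]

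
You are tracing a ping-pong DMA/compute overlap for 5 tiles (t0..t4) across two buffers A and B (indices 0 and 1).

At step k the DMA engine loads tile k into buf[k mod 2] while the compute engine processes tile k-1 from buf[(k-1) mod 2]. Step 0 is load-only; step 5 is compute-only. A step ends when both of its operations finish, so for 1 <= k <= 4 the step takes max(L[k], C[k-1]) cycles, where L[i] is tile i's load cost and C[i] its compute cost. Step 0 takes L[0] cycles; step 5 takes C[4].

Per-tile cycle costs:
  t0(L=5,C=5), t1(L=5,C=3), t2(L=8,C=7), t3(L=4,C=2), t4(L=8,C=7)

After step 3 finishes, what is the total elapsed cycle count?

step 0: L[0]=5 → dur=5, Σ=5 | A=load:t0 B=idle [load-only]
step 1: L[1]=5 C[0]=5 → dur=5, Σ=10 | A=compute:t0 B=load:t1 [tied]
step 2: L[2]=8 C[1]=3 → dur=8, Σ=18 | A=load:t2 B=compute:t1 [load-bound]
step 3: L[3]=4 C[2]=7 → dur=7, Σ=25 | A=compute:t2 B=load:t3 [compute-bound]
step 4: L[4]=8 C[3]=2 → dur=8, Σ=33 | A=load:t4 B=compute:t3 [load-bound]
step 5: C[4]=7 → dur=7, Σ=40 | A=compute:t4 B=idle [compute-only]

end_cycle[3] = 25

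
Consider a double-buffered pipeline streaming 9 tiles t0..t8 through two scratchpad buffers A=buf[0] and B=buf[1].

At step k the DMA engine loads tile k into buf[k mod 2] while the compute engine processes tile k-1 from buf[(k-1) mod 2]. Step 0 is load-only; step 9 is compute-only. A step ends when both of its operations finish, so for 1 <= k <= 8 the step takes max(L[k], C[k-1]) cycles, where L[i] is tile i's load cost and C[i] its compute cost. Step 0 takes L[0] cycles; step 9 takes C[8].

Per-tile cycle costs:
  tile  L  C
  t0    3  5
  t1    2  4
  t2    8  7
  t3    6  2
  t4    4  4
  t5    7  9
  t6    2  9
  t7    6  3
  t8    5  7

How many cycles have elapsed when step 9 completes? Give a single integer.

step 0: L[0]=3 → dur=3, Σ=3 | A=load:t0 B=idle [load-only]
step 1: L[1]=2 C[0]=5 → dur=5, Σ=8 | A=compute:t0 B=load:t1 [compute-bound]
step 2: L[2]=8 C[1]=4 → dur=8, Σ=16 | A=load:t2 B=compute:t1 [load-bound]
step 3: L[3]=6 C[2]=7 → dur=7, Σ=23 | A=compute:t2 B=load:t3 [compute-bound]
step 4: L[4]=4 C[3]=2 → dur=4, Σ=27 | A=load:t4 B=compute:t3 [load-bound]
step 5: L[5]=7 C[4]=4 → dur=7, Σ=34 | A=compute:t4 B=load:t5 [load-bound]
step 6: L[6]=2 C[5]=9 → dur=9, Σ=43 | A=load:t6 B=compute:t5 [compute-bound]
step 7: L[7]=6 C[6]=9 → dur=9, Σ=52 | A=compute:t6 B=load:t7 [compute-bound]
step 8: L[8]=5 C[7]=3 → dur=5, Σ=57 | A=load:t8 B=compute:t7 [load-bound]
step 9: C[8]=7 → dur=7, Σ=64 | A=compute:t8 B=idle [compute-only]

end_cycle[9] = 64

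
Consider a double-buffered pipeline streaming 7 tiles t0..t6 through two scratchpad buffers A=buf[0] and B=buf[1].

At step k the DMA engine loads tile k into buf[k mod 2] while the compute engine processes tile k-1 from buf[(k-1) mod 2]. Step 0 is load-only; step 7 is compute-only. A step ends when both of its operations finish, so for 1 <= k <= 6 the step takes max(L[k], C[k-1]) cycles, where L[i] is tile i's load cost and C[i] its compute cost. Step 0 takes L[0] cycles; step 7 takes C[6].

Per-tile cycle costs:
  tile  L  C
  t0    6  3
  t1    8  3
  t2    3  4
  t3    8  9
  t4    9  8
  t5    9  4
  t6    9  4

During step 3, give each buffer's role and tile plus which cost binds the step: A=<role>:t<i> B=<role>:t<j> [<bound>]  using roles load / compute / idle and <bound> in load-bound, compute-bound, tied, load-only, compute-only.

step 3: A=compute:t2 B=load:t3 [load-bound]

[0] DMA t0→A (6c) ∥ CU idle ⇒ 6c, clock 6
[1] DMA t1→B (8c) ∥ CU A:t0 (3c) ⇒ 8c, clock 14
[2] DMA t2→A (3c) ∥ CU B:t1 (3c) ⇒ 3c, clock 17
[3] DMA t3→B (8c) ∥ CU A:t2 (4c) ⇒ 8c, clock 25
[4] DMA t4→A (9c) ∥ CU B:t3 (9c) ⇒ 9c, clock 34
[5] DMA t5→B (9c) ∥ CU A:t4 (8c) ⇒ 9c, clock 43
[6] DMA t6→A (9c) ∥ CU B:t5 (4c) ⇒ 9c, clock 52
[7] DMA idle ∥ CU A:t6 (4c) ⇒ 4c, clock 56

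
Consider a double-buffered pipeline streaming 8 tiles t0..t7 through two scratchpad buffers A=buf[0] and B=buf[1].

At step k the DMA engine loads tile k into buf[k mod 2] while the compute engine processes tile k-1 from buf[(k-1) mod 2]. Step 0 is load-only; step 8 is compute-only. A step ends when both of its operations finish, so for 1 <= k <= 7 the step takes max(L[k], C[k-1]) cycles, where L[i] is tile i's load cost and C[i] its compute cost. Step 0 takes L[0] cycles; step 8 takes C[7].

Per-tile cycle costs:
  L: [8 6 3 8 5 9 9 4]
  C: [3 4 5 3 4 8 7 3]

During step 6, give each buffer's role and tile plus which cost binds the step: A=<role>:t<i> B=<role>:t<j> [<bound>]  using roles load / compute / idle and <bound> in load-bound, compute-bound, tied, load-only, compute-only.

step 6: A=load:t6 B=compute:t5 [load-bound]

step 0: L[0]=8 → dur=8, Σ=8 | A=load:t0 B=idle [load-only]
step 1: L[1]=6 C[0]=3 → dur=6, Σ=14 | A=compute:t0 B=load:t1 [load-bound]
step 2: L[2]=3 C[1]=4 → dur=4, Σ=18 | A=load:t2 B=compute:t1 [compute-bound]
step 3: L[3]=8 C[2]=5 → dur=8, Σ=26 | A=compute:t2 B=load:t3 [load-bound]
step 4: L[4]=5 C[3]=3 → dur=5, Σ=31 | A=load:t4 B=compute:t3 [load-bound]
step 5: L[5]=9 C[4]=4 → dur=9, Σ=40 | A=compute:t4 B=load:t5 [load-bound]
step 6: L[6]=9 C[5]=8 → dur=9, Σ=49 | A=load:t6 B=compute:t5 [load-bound]
step 7: L[7]=4 C[6]=7 → dur=7, Σ=56 | A=compute:t6 B=load:t7 [compute-bound]
step 8: C[7]=3 → dur=3, Σ=59 | A=idle B=compute:t7 [compute-only]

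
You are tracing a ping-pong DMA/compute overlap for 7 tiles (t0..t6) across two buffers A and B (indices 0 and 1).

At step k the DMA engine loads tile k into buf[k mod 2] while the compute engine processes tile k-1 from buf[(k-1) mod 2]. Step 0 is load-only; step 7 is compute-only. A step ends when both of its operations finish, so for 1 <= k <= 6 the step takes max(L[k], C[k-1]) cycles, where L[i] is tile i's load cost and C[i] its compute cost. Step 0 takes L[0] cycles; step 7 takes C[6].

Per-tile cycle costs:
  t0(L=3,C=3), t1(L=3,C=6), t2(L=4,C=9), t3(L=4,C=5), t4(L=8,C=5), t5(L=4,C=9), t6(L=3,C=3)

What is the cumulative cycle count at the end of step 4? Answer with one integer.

  0. 3=3c; end=3; A:t0 B:-
  1. max(3,3)=3c; end=6; A:t0 B:t1
  2. max(4,6)=6c; end=12; A:t2 B:t1
  3. max(4,9)=9c; end=21; A:t2 B:t3
  4. max(8,5)=8c; end=29; A:t4 B:t3
  5. max(4,5)=5c; end=34; A:t4 B:t5
  6. max(3,9)=9c; end=43; A:t6 B:t5
  7. 3=3c; end=46; A:t6 B:t5

end_cycle[4] = 29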